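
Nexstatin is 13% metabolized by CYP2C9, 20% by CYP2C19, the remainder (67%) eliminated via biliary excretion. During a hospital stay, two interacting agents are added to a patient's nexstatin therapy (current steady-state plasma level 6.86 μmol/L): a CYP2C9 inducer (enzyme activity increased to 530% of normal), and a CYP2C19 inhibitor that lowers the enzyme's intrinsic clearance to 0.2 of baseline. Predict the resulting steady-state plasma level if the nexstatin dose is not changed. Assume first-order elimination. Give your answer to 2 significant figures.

The CYP2C9 pathway (13% of clearance) is boosted to 5.3× activity: 0.13 × 5.3 = 0.689.
The CYP2C19 pathway (20% of clearance) is reduced to 0.2× activity: 0.2 × 0.2 = 0.04.
The remaining 67% of clearance is unaffected.
CL_new/CL_old = 0.689 + 0.04 + 0.67 = 1.399.
New steady-state plasma level = 6.86 / 1.399 = 4.9 μmol/L (concentration scales inversely with clearance).

4.9 μmol/L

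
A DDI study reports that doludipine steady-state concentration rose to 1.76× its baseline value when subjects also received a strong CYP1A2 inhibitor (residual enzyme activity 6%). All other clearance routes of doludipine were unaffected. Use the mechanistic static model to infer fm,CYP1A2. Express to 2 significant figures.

CL'/CL = 1 / 1.76 = 0.5682
0.06·fm + (1 − fm) = 0.5682
fm = (0.5682 − 1) / (0.06 − 1) = 0.46

0.46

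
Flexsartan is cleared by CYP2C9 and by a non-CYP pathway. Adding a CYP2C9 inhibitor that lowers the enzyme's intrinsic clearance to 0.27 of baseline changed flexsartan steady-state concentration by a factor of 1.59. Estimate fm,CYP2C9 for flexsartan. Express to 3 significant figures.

Write x for the fraction cleared via CYP2C9. The observed steady-state concentration change means clearance fell to 1/1.59 = 0.6289 of baseline.
Only the CYP2C9 route changed, so 0.6289 = x·0.27 + (1 − x), giving x = 0.508.

0.508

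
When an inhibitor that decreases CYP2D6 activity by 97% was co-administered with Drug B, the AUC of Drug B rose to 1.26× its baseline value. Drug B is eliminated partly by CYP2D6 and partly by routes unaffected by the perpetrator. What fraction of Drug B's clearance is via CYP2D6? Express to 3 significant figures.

0.213

Let x = fm,CYP2D6. Because AUC ∝ 1/CL, relative clearance fell to 1/1.26 = 0.7937.
Only the CYP2D6 route changed, so 0.7937 = x·0.03 + (1 − x), giving x = 0.213.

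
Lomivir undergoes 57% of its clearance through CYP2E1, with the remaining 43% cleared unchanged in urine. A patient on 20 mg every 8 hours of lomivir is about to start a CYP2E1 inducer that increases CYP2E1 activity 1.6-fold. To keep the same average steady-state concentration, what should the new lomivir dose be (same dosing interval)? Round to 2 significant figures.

The CYP2E1 pathway (57% of clearance) is boosted to 1.6× activity: 0.57 × 1.6 = 0.912.
Non-CYP routes (43%) are unchanged.
CL_new/CL_old = 0.912 + 0.43 = 1.342.
To maintain the same steady-state level, dose must scale with clearance: new dose = 20 × 1.342 = 27 mg.

27 mg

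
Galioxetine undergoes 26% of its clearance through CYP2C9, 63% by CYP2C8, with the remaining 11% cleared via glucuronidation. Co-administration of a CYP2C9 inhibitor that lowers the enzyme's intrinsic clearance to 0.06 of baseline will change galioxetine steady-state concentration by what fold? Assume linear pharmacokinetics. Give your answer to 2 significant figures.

The CYP2C9 pathway (26% of clearance) falls to 0.06× activity: 0.26 × 0.06 = 0.0156.
CYP2C8 (63%) and the residual 11% are unaffected.
Relative clearance = 0.0156 + 0.63 + 0.11 = 0.7556.
Steady-state concentration is inversely proportional to clearance, so the fold-change is 1 / 0.7556 = 1.3.

1.3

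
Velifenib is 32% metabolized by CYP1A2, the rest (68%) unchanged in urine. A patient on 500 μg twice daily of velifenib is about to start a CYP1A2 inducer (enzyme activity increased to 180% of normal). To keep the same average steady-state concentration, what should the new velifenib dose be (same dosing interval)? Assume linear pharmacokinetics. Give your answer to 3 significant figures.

The CYP1A2 pathway (32% of clearance) is boosted to 1.8× activity: 0.32 × 1.8 = 0.576.
The remaining 68% of clearance is unaffected.
CL_new/CL_old = 0.576 + 0.68 = 1.256.
Css,avg = (dose rate)/CL, so holding Css fixed requires dose ∝ CL: 500 × 1.256 = 628 μg.

628 μg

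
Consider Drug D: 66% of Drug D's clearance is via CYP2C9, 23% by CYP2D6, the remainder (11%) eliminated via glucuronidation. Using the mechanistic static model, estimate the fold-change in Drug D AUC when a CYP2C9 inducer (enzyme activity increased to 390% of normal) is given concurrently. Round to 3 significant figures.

0.343

CYP2C9: 0.66 × 3.9 = 2.574
CYP2D6: 0.23 (unchanged)
Other: 0.11 (unchanged)
New clearance relative to baseline: 2.574 + 0.23 + 0.11 = 2.914.
AUC ratio = CL_old/CL_new = 1 / 2.914 = 0.343.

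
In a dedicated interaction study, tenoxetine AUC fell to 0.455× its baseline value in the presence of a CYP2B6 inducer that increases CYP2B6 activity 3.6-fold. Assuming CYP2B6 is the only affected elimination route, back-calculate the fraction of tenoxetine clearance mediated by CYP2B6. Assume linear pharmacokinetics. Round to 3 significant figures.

0.461

Let fm be the CYP2B6 fraction. New clearance relative to baseline = fm × 3.6 + (1 − fm).
AUC ratio = 1 / (new CL fraction), so new CL fraction = 1 / 0.455 = 2.198.
fm × 3.6 + 1 − fm = 2.198  ⇒  fm × (3.6 − 1) = 1.198  ⇒  fm = 0.461.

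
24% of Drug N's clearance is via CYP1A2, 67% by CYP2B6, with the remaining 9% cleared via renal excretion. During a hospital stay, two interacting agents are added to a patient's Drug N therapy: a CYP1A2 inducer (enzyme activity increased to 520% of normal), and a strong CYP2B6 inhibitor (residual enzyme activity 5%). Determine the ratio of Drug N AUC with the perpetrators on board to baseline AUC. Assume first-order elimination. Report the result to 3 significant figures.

0.729

The CYP1A2 pathway (24% of clearance) is boosted to 5.2× activity: 0.24 × 5.2 = 1.248.
The CYP2B6 pathway (67% of clearance) is reduced to 0.05× activity: 0.67 × 0.05 = 0.0335.
Non-CYP routes (9%) are unchanged.
CL_new/CL_old = 1.248 + 0.0335 + 0.09 = 1.3715.
Net AUC ratio = 1 / 1.3715 = 0.729.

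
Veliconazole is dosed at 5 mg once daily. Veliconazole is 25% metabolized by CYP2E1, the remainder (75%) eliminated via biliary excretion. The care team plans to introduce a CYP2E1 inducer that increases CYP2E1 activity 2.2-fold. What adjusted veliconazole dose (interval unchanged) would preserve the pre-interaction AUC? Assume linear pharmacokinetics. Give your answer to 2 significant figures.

The CYP2E1 pathway (25% of clearance) rises to 2.2× activity: 0.25 × 2.2 = 0.55.
Non-CYP routes (75%) are unchanged.
Relative clearance = 0.55 + 0.75 = 1.3.
Css,avg = (dose rate)/CL, so holding Css fixed requires dose ∝ CL: 5 × 1.3 = 6.5 mg.

6.5 mg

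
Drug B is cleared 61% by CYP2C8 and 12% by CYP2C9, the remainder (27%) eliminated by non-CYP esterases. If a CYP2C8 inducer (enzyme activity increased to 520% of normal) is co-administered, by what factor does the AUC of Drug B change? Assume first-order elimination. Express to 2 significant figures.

The CYP2C8 pathway (61% of clearance) is boosted to 5.2× activity: 0.61 × 5.2 = 3.172.
CYP2C9 (12%) and the residual 27% are unaffected.
New clearance relative to baseline: 3.172 + 0.12 + 0.27 = 3.562.
AUC ratio = CL_old/CL_new = 1 / 3.562 = 0.28.

0.28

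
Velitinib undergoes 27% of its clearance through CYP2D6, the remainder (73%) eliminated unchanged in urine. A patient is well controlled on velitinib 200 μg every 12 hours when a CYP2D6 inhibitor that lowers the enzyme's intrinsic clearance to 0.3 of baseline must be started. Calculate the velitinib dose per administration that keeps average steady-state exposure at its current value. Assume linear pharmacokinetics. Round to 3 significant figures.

CYP2D6: 0.27 × 0.3 = 0.081
Other: 0.73 (unchanged)
New clearance relative to baseline: 0.081 + 0.73 = 0.811.
Css,avg = (dose rate)/CL, so holding Css fixed requires dose ∝ CL: 200 × 0.811 = 162 μg.

162 μg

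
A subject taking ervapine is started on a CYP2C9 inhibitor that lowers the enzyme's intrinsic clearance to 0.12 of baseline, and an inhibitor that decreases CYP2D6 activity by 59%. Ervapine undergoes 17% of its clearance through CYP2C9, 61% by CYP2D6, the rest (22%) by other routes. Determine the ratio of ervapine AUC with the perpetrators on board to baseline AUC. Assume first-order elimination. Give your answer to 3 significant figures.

CYP2C9: 0.17 × 0.12 = 0.0204
CYP2D6: 0.61 × 0.41 = 0.2501
Other: 0.22 (unchanged)
CL_new/CL_old = 0.0204 + 0.2501 + 0.22 = 0.4905.
AUC ∝ 1/CL: fold-change = 1 / 0.4905 = 2.04.

2.04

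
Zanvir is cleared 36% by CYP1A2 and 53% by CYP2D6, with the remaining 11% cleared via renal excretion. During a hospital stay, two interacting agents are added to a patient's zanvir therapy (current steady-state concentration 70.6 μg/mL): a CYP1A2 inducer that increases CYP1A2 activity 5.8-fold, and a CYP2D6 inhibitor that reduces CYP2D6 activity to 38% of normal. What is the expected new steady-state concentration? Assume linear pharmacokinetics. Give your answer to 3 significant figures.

29.4 μg/mL

CYP1A2: 0.36 × 5.8 = 2.088
CYP2D6: 0.53 × 0.38 = 0.2014
Other: 0.11 (unchanged)
Relative clearance = 2.088 + 0.2014 + 0.11 = 2.3994.
New steady-state concentration = 70.6 / 2.3994 = 29.4 μg/mL (concentration scales inversely with clearance).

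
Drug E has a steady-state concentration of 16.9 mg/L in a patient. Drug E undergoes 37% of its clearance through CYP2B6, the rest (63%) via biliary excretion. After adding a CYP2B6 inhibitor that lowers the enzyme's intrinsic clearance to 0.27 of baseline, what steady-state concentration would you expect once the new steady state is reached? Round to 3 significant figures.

The CYP2B6 pathway (37% of clearance) is reduced to 0.27× activity: 0.37 × 0.27 = 0.0999.
Non-CYP routes (63%) are unchanged.
Relative clearance = 0.0999 + 0.63 = 0.7299.
New steady-state concentration = baseline ÷ relative clearance = 16.9 / 0.7299 = 23.2 mg/L.

23.2 mg/L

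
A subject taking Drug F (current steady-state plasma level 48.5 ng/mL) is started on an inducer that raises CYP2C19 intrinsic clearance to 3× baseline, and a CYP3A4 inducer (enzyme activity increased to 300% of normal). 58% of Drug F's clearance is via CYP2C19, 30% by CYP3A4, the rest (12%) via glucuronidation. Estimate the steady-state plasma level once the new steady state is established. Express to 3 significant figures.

The CYP2C19 pathway (58% of clearance) rises to 3× activity: 0.58 × 3 = 1.74.
The CYP3A4 pathway (30% of clearance) rises to 3× activity: 0.3 × 3 = 0.9.
Non-CYP routes (12%) are unchanged.
CL_new/CL_old = 1.74 + 0.9 + 0.12 = 2.76.
Dividing the baseline by the relative clearance: 48.5 / 2.76 = 17.6 ng/mL.

17.6 ng/mL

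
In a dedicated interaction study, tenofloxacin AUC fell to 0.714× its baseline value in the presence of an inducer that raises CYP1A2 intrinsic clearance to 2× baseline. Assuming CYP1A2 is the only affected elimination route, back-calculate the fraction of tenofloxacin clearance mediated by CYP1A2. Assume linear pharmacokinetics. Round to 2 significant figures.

Let x = fm,CYP1A2. Because AUC ∝ 1/CL, relative clearance rose to 1/0.714 = 1.401.
Setting x·2 + (1 − x) = 1.401 and solving: x = (1.401 − 1)/(2 − 1) = 0.40.

0.40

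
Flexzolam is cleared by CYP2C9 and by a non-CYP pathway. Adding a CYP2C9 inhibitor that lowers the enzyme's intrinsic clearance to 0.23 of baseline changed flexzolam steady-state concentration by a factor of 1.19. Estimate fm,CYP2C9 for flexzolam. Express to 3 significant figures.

0.207

Let x = fm,CYP2C9. Because steady-state concentration ∝ 1/CL, relative clearance fell to 1/1.19 = 0.8403.
Setting x·0.23 + (1 − x) = 0.8403 and solving: x = (0.8403 − 1)/(0.23 − 1) = 0.207.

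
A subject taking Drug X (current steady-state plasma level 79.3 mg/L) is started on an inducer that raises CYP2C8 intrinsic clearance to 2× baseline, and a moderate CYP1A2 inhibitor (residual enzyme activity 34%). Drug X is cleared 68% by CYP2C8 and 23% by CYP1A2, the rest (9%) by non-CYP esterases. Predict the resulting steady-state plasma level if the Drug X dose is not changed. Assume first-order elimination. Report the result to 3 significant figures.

The CYP2C8 pathway (68% of clearance) increases to 2× activity: 0.68 × 2 = 1.36.
The CYP1A2 pathway (23% of clearance) drops to 0.34× activity: 0.23 × 0.34 = 0.0782.
The remaining 9% of clearance is unaffected.
New clearance relative to baseline: 1.36 + 0.0782 + 0.09 = 1.5282.
Dividing the baseline by the relative clearance: 79.3 / 1.5282 = 51.9 mg/L.

51.9 mg/L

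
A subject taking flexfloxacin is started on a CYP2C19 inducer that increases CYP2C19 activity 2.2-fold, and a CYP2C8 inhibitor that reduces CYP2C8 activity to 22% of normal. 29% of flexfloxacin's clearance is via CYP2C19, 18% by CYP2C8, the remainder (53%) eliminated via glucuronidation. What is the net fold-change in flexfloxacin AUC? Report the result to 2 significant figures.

CYP2C19: 0.29 × 2.2 = 0.638
CYP2C8: 0.18 × 0.22 = 0.0396
Other: 0.53 (unchanged)
New clearance relative to baseline: 0.638 + 0.0396 + 0.53 = 1.2076.
Net AUC ratio = 1 / 1.2076 = 0.83.

0.83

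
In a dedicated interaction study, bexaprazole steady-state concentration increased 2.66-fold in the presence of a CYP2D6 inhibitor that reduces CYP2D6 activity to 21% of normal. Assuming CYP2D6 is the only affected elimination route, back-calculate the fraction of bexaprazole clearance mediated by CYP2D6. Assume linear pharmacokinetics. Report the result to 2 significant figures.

Let fm be the CYP2D6 fraction. New clearance relative to baseline = fm × 0.21 + (1 − fm).
Steady-state concentration ratio = 1 / (new CL fraction), so new CL fraction = 1 / 2.66 = 0.3759.
fm × 0.21 + 1 − fm = 0.3759  ⇒  fm × (0.21 − 1) = −0.6241  ⇒  fm = 0.79.

0.79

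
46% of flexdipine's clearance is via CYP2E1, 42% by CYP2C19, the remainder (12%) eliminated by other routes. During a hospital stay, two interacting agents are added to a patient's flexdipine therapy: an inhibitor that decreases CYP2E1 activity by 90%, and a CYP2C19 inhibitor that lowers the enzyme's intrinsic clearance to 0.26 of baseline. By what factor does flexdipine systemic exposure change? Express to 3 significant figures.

CYP2E1: 0.46 × 0.1 = 0.046
CYP2C19: 0.42 × 0.26 = 0.1092
Other: 0.12 (unchanged)
Relative clearance = 0.046 + 0.1092 + 0.12 = 0.2752.
Net systemic exposure ratio = 1 / 0.2752 = 3.63.

3.63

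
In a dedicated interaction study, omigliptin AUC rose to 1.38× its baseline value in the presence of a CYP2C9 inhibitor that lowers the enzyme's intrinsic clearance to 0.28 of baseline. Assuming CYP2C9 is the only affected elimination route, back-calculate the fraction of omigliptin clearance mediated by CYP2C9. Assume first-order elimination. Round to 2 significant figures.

0.38

CL'/CL = 1 / 1.38 = 0.7246
0.28·fm + (1 − fm) = 0.7246
fm = (0.7246 − 1) / (0.28 − 1) = 0.38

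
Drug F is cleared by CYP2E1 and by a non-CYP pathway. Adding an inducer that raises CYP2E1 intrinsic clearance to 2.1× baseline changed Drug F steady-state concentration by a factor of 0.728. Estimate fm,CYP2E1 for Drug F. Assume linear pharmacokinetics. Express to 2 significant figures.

Let x = fm,CYP2E1. Because steady-state concentration ∝ 1/CL, relative clearance rose to 1/0.728 = 1.374.
Setting x·2.1 + (1 − x) = 1.374 and solving: x = (1.374 − 1)/(2.1 − 1) = 0.34.

0.34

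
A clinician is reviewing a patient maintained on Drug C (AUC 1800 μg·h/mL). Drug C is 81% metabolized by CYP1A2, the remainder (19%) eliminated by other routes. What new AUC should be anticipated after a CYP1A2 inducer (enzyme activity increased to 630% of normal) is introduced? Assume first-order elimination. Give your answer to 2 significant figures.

3.4 × 10² μg·h/mL

The CYP1A2 pathway (81% of clearance) increases to 6.3× activity: 0.81 × 6.3 = 5.103.
Non-CYP routes (19%) are unchanged.
New clearance relative to baseline: 5.103 + 0.19 = 5.293.
With dosing unchanged, AUC scales as 1/CL: 1800 / 5.293 = 3.4 × 10² μg·h/mL.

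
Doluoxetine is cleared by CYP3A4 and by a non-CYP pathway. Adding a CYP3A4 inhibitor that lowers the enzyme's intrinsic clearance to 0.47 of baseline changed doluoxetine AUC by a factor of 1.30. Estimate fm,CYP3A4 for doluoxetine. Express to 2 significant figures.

Write x for the fraction cleared via CYP3A4. The observed AUC change means clearance fell to 1/1.30 = 0.7692 of baseline.
Setting x·0.47 + (1 − x) = 0.7692 and solving: x = (0.7692 − 1)/(0.47 − 1) = 0.44.

0.44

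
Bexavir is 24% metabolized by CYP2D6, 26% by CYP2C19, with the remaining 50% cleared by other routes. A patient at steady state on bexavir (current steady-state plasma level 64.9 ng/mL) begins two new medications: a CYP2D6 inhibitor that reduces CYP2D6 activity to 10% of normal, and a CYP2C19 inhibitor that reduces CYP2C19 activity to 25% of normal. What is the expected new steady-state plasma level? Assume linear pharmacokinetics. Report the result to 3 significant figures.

110 ng/mL

The CYP2D6 pathway (24% of clearance) is reduced to 0.1× activity: 0.24 × 0.1 = 0.024.
The CYP2C19 pathway (26% of clearance) drops to 0.25× activity: 0.26 × 0.25 = 0.065.
The remaining 50% of clearance is unaffected.
Relative clearance = 0.024 + 0.065 + 0.5 = 0.589.
Dividing the baseline by the relative clearance: 64.9 / 0.589 = 110 ng/mL.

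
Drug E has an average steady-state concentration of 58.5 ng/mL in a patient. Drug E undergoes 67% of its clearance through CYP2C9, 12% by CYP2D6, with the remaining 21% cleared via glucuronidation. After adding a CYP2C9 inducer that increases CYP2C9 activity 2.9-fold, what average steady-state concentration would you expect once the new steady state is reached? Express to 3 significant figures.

The CYP2C9 pathway (67% of clearance) increases to 2.9× activity: 0.67 × 2.9 = 1.943.
CYP2D6 (12%) and the residual 21% are unaffected.
New clearance relative to baseline: 1.943 + 0.12 + 0.21 = 2.273.
With dosing unchanged, average steady-state concentration scales as 1/CL: 58.5 / 2.273 = 25.7 ng/mL.

25.7 ng/mL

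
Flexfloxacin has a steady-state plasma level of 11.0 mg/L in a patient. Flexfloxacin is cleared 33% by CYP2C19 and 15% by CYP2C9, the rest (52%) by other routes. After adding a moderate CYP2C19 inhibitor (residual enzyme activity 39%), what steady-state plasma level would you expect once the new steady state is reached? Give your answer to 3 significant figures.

13.8 mg/L

CYP2C19: 0.33 × 0.39 = 0.1287
CYP2C9: 0.15 (unchanged)
Other: 0.52 (unchanged)
CL_new/CL_old = 0.1287 + 0.15 + 0.52 = 0.7987.
Steady-state plasma level ∝ 1/CL, so new value = 11.0 / 0.7987 = 13.8 mg/L.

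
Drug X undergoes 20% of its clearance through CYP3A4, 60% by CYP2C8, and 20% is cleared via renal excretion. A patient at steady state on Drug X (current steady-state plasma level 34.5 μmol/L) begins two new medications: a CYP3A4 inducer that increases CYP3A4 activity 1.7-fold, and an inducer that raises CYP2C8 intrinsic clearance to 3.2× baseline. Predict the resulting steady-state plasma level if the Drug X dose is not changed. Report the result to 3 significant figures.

The CYP3A4 pathway (20% of clearance) increases to 1.7× activity: 0.2 × 1.7 = 0.34.
The CYP2C8 pathway (60% of clearance) increases to 3.2× activity: 0.6 × 3.2 = 1.92.
The remaining 20% of clearance is unaffected.
CL_new/CL_old = 0.34 + 1.92 + 0.2 = 2.46.
Steady-state plasma level ∝ 1/CL: new value = 34.5 / 2.46 = 14.0 μmol/L.

14.0 μmol/L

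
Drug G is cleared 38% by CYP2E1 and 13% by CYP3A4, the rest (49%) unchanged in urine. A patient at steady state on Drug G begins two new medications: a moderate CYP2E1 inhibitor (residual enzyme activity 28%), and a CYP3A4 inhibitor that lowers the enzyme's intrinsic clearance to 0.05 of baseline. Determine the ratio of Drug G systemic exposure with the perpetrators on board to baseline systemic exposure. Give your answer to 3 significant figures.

CYP2E1: 0.38 × 0.28 = 0.1064
CYP3A4: 0.13 × 0.05 = 0.0065
Other: 0.49 (unchanged)
New clearance relative to baseline: 0.1064 + 0.0065 + 0.49 = 0.6029.
Because systemic exposure varies inversely with clearance, the combined effect is 1 / 0.6029 = 1.66.

1.66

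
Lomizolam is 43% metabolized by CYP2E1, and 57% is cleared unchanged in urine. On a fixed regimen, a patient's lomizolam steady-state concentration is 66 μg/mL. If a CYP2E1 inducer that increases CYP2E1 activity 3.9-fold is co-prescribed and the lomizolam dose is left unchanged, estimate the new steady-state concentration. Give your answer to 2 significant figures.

The CYP2E1 pathway (43% of clearance) rises to 3.9× activity: 0.43 × 3.9 = 1.677.
Non-CYP routes (57%) are unchanged.
New clearance relative to baseline: 1.677 + 0.57 = 2.247.
New steady-state concentration = baseline ÷ relative clearance = 66 / 2.247 = 29 μg/mL.

29 μg/mL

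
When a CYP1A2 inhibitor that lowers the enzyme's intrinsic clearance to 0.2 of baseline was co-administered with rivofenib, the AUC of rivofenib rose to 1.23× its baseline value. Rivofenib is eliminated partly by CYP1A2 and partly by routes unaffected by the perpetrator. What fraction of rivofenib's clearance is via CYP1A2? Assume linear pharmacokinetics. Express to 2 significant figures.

0.23

CL'/CL = 1 / 1.23 = 0.813
0.2·fm + (1 − fm) = 0.813
fm = (0.813 − 1) / (0.2 − 1) = 0.23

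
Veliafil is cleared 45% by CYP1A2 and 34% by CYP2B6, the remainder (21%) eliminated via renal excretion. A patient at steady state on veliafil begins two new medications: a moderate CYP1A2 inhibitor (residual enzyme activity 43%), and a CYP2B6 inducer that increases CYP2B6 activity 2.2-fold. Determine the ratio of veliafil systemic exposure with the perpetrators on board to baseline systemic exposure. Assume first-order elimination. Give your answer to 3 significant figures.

0.868

The CYP1A2 pathway (45% of clearance) is reduced to 0.43× activity: 0.45 × 0.43 = 0.1935.
The CYP2B6 pathway (34% of clearance) increases to 2.2× activity: 0.34 × 2.2 = 0.748.
The remaining 21% of clearance is unaffected.
Relative clearance = 0.1935 + 0.748 + 0.21 = 1.1515.
Net systemic exposure ratio = 1 / 1.1515 = 0.868.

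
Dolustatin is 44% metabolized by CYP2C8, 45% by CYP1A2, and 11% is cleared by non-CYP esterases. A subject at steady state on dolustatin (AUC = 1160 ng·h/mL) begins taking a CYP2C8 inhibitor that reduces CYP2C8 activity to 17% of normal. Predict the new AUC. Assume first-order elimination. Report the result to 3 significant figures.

1.83 × 10³ ng·h/mL

The CYP2C8 pathway (44% of clearance) drops to 0.17× activity: 0.44 × 0.17 = 0.0748.
CYP1A2 (45%) and the residual 11% are unaffected.
CL_new/CL_old = 0.0748 + 0.45 + 0.11 = 0.6348.
With dosing unchanged, AUC scales as 1/CL: 1160 / 0.6348 = 1.83 × 10³ ng·h/mL.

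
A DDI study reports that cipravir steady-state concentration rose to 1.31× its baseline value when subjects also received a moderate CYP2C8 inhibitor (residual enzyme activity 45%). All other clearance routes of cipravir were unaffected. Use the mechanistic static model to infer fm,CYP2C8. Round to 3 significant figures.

0.430

Call the CYP2C8 fraction fm. After the interaction, CL_new/CL_old = fm × 0.45 + (1 − fm).
Steady-state concentration ratio = 1 / (new CL fraction), so new CL fraction = 1 / 1.31 = 0.7634.
fm × 0.45 + 1 − fm = 0.7634  ⇒  fm × (0.45 − 1) = −0.2366  ⇒  fm = 0.430.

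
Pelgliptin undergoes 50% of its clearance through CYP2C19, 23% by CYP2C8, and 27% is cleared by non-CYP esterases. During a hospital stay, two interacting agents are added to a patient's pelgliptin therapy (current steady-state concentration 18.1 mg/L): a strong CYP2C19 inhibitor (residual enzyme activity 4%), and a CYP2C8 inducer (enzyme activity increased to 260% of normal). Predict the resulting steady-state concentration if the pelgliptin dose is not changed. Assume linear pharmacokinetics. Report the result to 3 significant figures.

20.4 mg/L

The CYP2C19 pathway (50% of clearance) drops to 0.04× activity: 0.5 × 0.04 = 0.02.
The CYP2C8 pathway (23% of clearance) rises to 2.6× activity: 0.23 × 2.6 = 0.598.
Non-CYP routes (27%) are unchanged.
CL_new/CL_old = 0.02 + 0.598 + 0.27 = 0.888.
New steady-state concentration = 18.1 / 0.888 = 20.4 mg/L (concentration scales inversely with clearance).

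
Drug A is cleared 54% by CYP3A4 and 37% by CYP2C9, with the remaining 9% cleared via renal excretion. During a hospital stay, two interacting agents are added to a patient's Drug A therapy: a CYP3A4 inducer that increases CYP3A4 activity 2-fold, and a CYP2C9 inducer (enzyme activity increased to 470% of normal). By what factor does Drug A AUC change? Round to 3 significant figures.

0.344

The CYP3A4 pathway (54% of clearance) increases to 2× activity: 0.54 × 2 = 1.08.
The CYP2C9 pathway (37% of clearance) rises to 4.7× activity: 0.37 × 4.7 = 1.739.
The remaining 9% of clearance is unaffected.
Relative clearance = 1.08 + 1.739 + 0.09 = 2.909.
Because AUC varies inversely with clearance, the combined effect is 1 / 2.909 = 0.344.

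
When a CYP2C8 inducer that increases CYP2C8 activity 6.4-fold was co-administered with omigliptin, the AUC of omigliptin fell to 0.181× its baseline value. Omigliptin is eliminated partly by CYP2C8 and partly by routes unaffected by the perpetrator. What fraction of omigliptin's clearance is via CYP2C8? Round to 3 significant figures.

0.838

Write x for the fraction cleared via CYP2C8. The observed AUC change means clearance rose to 1/0.181 = 5.525 of baseline.
Only the CYP2C8 route changed, so 5.525 = x·6.4 + (1 − x), giving x = 0.838.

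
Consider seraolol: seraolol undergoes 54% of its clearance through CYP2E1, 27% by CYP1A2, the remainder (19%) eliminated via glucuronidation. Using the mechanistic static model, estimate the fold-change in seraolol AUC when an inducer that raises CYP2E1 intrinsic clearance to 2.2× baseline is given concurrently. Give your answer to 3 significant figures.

0.607

CYP2E1: 0.54 × 2.2 = 1.188
CYP1A2: 0.27 (unchanged)
Other: 0.19 (unchanged)
New clearance relative to baseline: 1.188 + 0.27 + 0.19 = 1.648.
AUC is inversely proportional to clearance, so the fold-change is 1 / 1.648 = 0.607.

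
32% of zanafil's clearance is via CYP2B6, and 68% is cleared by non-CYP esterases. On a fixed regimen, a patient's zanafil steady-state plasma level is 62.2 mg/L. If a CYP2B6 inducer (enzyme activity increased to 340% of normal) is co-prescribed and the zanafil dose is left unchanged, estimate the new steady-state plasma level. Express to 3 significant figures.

The CYP2B6 pathway (32% of clearance) increases to 3.4× activity: 0.32 × 3.4 = 1.088.
The remaining 68% of clearance is unaffected.
Relative clearance = 1.088 + 0.68 = 1.768.
With dosing unchanged, steady-state plasma level scales as 1/CL: 62.2 / 1.768 = 35.2 mg/L.

35.2 mg/L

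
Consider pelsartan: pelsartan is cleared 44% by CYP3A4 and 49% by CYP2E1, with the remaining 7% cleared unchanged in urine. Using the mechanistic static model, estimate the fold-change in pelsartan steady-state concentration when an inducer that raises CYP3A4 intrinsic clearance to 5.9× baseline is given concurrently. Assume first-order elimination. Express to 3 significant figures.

The CYP3A4 pathway (44% of clearance) increases to 5.9× activity: 0.44 × 5.9 = 2.596.
CYP2E1 (49%) and the residual 7% are unaffected.
Relative clearance = 2.596 + 0.49 + 0.07 = 3.156.
Steady-state concentration is inversely proportional to clearance, so the fold-change is 1 / 3.156 = 0.317.

0.317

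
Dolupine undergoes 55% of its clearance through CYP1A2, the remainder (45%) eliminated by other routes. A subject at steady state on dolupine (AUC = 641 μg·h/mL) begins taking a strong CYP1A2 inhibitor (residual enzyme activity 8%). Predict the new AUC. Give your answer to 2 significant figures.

CYP1A2: 0.55 × 0.08 = 0.044
Other: 0.45 (unchanged)
Relative clearance = 0.044 + 0.45 = 0.494.
With dosing unchanged, AUC scales as 1/CL: 641 / 0.494 = 1.3 × 10³ μg·h/mL.

1.3 × 10³ μg·h/mL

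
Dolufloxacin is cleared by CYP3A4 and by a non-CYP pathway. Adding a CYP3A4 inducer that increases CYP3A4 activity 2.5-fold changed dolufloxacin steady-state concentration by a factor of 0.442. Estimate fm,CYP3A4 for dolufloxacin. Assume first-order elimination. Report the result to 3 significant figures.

0.842

CL'/CL = 1 / 0.442 = 2.262
2.5·fm + (1 − fm) = 2.262
fm = (2.262 − 1) / (2.5 − 1) = 0.842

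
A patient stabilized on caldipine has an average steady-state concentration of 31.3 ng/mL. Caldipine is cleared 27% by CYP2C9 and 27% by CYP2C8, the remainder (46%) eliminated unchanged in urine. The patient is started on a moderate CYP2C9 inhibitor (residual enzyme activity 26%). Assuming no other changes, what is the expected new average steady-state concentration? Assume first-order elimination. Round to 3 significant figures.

39.1 ng/mL

CYP2C9: 0.27 × 0.26 = 0.0702
CYP2C8: 0.27 (unchanged)
Other: 0.46 (unchanged)
CL_new/CL_old = 0.0702 + 0.27 + 0.46 = 0.8002.
New average steady-state concentration = baseline ÷ relative clearance = 31.3 / 0.8002 = 39.1 ng/mL.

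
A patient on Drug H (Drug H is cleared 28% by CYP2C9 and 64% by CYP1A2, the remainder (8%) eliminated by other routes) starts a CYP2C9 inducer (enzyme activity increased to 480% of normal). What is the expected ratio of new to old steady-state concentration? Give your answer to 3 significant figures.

0.484

The CYP2C9 pathway (28% of clearance) increases to 4.8× activity: 0.28 × 4.8 = 1.344.
CYP1A2 (64%) and the residual 8% are unaffected.
New clearance relative to baseline: 1.344 + 0.64 + 0.08 = 2.064.
Steady-state concentration ratio = CL_old/CL_new = 1 / 2.064 = 0.484.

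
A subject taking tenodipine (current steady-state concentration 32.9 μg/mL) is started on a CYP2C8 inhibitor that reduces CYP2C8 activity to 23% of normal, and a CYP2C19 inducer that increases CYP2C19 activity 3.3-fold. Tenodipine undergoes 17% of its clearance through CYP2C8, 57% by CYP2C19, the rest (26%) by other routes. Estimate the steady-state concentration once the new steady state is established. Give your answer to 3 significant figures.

15.1 μg/mL

The CYP2C8 pathway (17% of clearance) drops to 0.23× activity: 0.17 × 0.23 = 0.0391.
The CYP2C19 pathway (57% of clearance) is boosted to 3.3× activity: 0.57 × 3.3 = 1.881.
The remaining 26% of clearance is unaffected.
New clearance relative to baseline: 0.0391 + 1.881 + 0.26 = 2.1801.
Dividing the baseline by the relative clearance: 32.9 / 2.1801 = 15.1 μg/mL.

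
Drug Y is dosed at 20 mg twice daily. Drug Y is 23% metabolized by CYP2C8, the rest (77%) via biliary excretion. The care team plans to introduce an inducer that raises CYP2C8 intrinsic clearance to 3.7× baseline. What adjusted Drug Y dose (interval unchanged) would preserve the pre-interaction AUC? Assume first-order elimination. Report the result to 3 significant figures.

The CYP2C8 pathway (23% of clearance) is boosted to 3.7× activity: 0.23 × 3.7 = 0.851.
Non-CYP routes (77%) are unchanged.
Relative clearance = 0.851 + 0.77 = 1.621.
Css,avg = (dose rate)/CL, so holding Css fixed requires dose ∝ CL: 20 × 1.621 = 32.4 mg.

32.4 mg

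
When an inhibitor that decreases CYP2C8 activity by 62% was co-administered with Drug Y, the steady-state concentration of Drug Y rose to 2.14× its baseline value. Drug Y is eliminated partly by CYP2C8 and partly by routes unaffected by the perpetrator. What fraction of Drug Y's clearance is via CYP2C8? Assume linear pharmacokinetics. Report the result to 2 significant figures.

Let fm be the CYP2C8 fraction. New clearance relative to baseline = fm × 0.38 + (1 − fm).
Steady-state concentration ratio = 1 / (new CL fraction), so new CL fraction = 1 / 2.14 = 0.4673.
fm × 0.38 + 1 − fm = 0.4673  ⇒  fm × (0.38 − 1) = −0.5327  ⇒  fm = 0.86.

0.86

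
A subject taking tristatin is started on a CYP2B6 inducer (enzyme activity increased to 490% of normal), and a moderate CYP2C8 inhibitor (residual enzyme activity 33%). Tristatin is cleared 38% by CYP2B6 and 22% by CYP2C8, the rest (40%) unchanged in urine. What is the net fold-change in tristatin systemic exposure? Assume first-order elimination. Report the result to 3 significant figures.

CYP2B6: 0.38 × 4.9 = 1.862
CYP2C8: 0.22 × 0.33 = 0.0726
Other: 0.4 (unchanged)
New clearance relative to baseline: 1.862 + 0.0726 + 0.4 = 2.3346.
Systemic exposure ∝ 1/CL: fold-change = 1 / 2.3346 = 0.428.

0.428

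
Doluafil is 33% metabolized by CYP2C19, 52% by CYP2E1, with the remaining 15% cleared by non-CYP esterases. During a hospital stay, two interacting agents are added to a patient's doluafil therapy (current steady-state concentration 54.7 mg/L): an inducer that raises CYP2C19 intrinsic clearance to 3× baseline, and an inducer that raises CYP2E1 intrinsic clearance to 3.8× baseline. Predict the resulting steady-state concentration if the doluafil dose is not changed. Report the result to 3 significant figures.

17.6 mg/L

CYP2C19: 0.33 × 3 = 0.99
CYP2E1: 0.52 × 3.8 = 1.976
Other: 0.15 (unchanged)
Relative clearance = 0.99 + 1.976 + 0.15 = 3.116.
New steady-state concentration = 54.7 / 3.116 = 17.6 mg/L (concentration scales inversely with clearance).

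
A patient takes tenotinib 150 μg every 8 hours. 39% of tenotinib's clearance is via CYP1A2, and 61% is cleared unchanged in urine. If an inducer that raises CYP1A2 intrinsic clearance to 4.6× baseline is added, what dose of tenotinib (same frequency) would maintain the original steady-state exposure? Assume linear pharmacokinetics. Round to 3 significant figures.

The CYP1A2 pathway (39% of clearance) increases to 4.6× activity: 0.39 × 4.6 = 1.794.
Non-CYP routes (61%) are unchanged.
New clearance relative to baseline: 1.794 + 0.61 = 2.404.
To maintain the same steady-state level, dose must scale with clearance: new dose = 150 × 2.404 = 361 μg.

361 μg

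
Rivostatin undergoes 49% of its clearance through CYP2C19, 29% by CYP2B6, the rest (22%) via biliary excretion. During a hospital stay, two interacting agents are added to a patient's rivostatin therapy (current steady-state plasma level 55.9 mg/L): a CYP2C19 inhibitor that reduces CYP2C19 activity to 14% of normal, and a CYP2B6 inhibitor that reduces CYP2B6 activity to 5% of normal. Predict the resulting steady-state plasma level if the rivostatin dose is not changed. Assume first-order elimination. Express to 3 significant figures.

184 mg/L

The CYP2C19 pathway (49% of clearance) is reduced to 0.14× activity: 0.49 × 0.14 = 0.0686.
The CYP2B6 pathway (29% of clearance) is reduced to 0.05× activity: 0.29 × 0.05 = 0.0145.
Non-CYP routes (22%) are unchanged.
New clearance relative to baseline: 0.0686 + 0.0145 + 0.22 = 0.3031.
Steady-state plasma level ∝ 1/CL: new value = 55.9 / 0.3031 = 184 mg/L.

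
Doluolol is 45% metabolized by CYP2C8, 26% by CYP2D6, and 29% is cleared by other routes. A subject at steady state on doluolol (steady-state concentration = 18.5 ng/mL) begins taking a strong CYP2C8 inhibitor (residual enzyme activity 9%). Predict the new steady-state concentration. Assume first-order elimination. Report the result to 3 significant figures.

The CYP2C8 pathway (45% of clearance) is reduced to 0.09× activity: 0.45 × 0.09 = 0.0405.
CYP2D6 (26%) and the residual 29% are unaffected.
CL_new/CL_old = 0.0405 + 0.26 + 0.29 = 0.5905.
New steady-state concentration = baseline ÷ relative clearance = 18.5 / 0.5905 = 31.3 ng/mL.

31.3 ng/mL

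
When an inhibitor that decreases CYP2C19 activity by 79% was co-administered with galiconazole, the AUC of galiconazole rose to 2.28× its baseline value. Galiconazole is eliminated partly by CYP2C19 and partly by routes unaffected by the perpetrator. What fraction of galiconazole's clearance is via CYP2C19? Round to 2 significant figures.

Call the CYP2C19 fraction fm. After the interaction, CL_new/CL_old = fm × 0.21 + (1 − fm).
AUC ratio = 1 / (new CL fraction), so new CL fraction = 1 / 2.28 = 0.4386.
fm × 0.21 + 1 − fm = 0.4386  ⇒  fm × (0.21 − 1) = −0.5614  ⇒  fm = 0.71.

0.71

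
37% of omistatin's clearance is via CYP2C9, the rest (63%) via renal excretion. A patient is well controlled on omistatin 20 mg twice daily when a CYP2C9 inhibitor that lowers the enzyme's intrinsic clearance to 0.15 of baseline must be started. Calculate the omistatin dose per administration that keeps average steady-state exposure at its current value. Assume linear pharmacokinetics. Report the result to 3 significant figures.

CYP2C9: 0.37 × 0.15 = 0.0555
Other: 0.63 (unchanged)
CL_new/CL_old = 0.0555 + 0.63 = 0.6855.
Exposure is unchanged when dose changes in proportion to clearance. New dose = 20 mg × 0.6855 = 13.7 mg.

13.7 mg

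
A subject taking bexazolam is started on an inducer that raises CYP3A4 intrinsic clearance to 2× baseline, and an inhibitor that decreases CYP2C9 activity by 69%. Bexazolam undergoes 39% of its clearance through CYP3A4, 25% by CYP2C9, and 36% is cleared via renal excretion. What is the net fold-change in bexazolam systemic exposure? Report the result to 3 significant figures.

0.821

The CYP3A4 pathway (39% of clearance) increases to 2× activity: 0.39 × 2 = 0.78.
The CYP2C9 pathway (25% of clearance) falls to 0.31× activity: 0.25 × 0.31 = 0.0775.
The remaining 36% of clearance is unaffected.
New clearance relative to baseline: 0.78 + 0.0775 + 0.36 = 1.2175.
Net systemic exposure ratio = 1 / 1.2175 = 0.821.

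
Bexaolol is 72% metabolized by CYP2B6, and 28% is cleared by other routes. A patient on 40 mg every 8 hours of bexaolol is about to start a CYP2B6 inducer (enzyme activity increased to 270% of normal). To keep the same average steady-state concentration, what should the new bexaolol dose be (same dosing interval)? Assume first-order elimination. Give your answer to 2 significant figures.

89 mg

CYP2B6: 0.72 × 2.7 = 1.944
Other: 0.28 (unchanged)
Relative clearance = 1.944 + 0.28 = 2.224.
Exposure is unchanged when dose changes in proportion to clearance. New dose = 40 mg × 2.224 = 89 mg.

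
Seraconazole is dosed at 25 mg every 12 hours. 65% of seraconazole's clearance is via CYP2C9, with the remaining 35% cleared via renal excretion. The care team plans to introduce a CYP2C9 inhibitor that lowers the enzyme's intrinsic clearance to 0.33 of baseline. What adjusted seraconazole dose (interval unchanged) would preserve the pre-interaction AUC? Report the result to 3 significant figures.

14.1 mg

The CYP2C9 pathway (65% of clearance) drops to 0.33× activity: 0.65 × 0.33 = 0.2145.
Non-CYP routes (35%) are unchanged.
CL_new/CL_old = 0.2145 + 0.35 = 0.5645.
Exposure is unchanged when dose changes in proportion to clearance. New dose = 25 mg × 0.5645 = 14.1 mg.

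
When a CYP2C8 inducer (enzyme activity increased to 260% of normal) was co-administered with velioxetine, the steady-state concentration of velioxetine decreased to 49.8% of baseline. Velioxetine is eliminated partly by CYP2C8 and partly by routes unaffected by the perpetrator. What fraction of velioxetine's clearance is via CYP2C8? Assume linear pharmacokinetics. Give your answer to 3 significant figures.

Let fm be the CYP2C8 fraction. New clearance relative to baseline = fm × 2.6 + (1 − fm).
Steady-state concentration ratio = 1 / (new CL fraction), so new CL fraction = 1 / 0.498 = 2.008.
fm × 2.6 + 1 − fm = 2.008  ⇒  fm × (2.6 − 1) = 1.008  ⇒  fm = 0.630.

0.630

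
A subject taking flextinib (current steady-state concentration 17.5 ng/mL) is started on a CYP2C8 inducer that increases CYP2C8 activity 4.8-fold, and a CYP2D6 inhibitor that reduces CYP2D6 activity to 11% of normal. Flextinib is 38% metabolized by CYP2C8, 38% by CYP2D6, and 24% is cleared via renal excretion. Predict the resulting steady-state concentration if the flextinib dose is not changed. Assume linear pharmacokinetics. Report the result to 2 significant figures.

8.3 ng/mL

The CYP2C8 pathway (38% of clearance) rises to 4.8× activity: 0.38 × 4.8 = 1.824.
The CYP2D6 pathway (38% of clearance) is reduced to 0.11× activity: 0.38 × 0.11 = 0.0418.
The remaining 24% of clearance is unaffected.
New clearance relative to baseline: 1.824 + 0.0418 + 0.24 = 2.1058.
New steady-state concentration = 17.5 / 2.1058 = 8.3 ng/mL (concentration scales inversely with clearance).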